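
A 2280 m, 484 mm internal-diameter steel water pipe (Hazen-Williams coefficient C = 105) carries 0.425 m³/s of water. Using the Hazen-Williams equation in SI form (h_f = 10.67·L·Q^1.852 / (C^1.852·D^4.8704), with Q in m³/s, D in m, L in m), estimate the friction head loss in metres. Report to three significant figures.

h_f = 10.67·2280·0.425^1.852 / (105^1.852·0.484^4.8704) = 30.87 m

h_f ≈ 30.9 m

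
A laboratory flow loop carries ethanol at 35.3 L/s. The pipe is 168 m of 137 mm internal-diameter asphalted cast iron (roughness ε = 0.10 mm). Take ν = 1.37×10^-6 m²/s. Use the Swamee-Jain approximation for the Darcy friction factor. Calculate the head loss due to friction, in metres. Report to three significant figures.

h_f ≈ 7.10 m

V = 4Q/(πD²) = 4·0.0353/(π·0.137²) = 2.395 m/s
Re = VD/ν = 2.395·0.137/1.37×10^-6 = 2.39×10^5 → turbulent
ε/D = 0.10/137 = 7.30×10^-4
Swamee-Jain: f = 0.01981
h_f = f(L/D)V²/(2g) = 0.01981·(168/0.137)·2.395²/(2·9.81) = 7.098 m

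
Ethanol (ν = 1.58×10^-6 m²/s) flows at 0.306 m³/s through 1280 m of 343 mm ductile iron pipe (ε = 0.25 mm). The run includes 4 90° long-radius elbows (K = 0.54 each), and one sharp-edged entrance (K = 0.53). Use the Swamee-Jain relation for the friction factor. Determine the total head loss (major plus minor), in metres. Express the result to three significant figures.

V = 4Q/(πD²) = 3.312 m/s; V²/2g = 0.5590 m
Re = 7.19×10^5, ε/D = 7.29×10^-4 → f = 0.01884 (Swamee-Jain)
Major: h_f = f(L/D)·V²/2g = 0.01884·3732·0.5590 = 39.30 m
Minor: ΣK = 2.69; h_m = ΣK·V²/2g = 1.504 m
Total H_L = 39.30 + 1.504 = 40.81 m

H_L ≈ 40.8 m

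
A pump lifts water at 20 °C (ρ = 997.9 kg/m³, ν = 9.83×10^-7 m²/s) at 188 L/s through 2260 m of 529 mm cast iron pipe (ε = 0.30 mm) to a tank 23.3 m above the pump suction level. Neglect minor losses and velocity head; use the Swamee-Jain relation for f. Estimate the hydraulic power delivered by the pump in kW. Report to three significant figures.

V = 4Q/(πD²) = 0.8554 m/s; Re = 4.60×10^5; ε/D = 5.67×10^-4; f = 0.01825
h_f = f(L/D)V²/2g = 2.908 m
Total head H = z + h_f = 23.3 + 2.908 = 26.21 m
P_hyd = ρgQH = 997.9·9.81·0.188·26.21 = 48.23 kW

P_hyd ≈ 48.2 kW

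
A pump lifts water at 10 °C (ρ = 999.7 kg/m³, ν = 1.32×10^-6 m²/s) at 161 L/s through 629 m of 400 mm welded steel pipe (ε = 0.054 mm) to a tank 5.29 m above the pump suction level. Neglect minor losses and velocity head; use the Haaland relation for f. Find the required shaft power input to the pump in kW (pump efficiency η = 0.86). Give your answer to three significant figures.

P_shaft ≈ 13.3 kW

V = 4Q/(πD²) = 1.281 m/s; Re = 3.88×10^5; ε/D = 1.35×10^-4; f = 0.01505
h_f = f(L/D)V²/2g = 1.980 m
Total head H = z + h_f = 5.29 + 1.980 = 7.270 m
P_hyd = ρgQH = 999.7·9.81·0.161·7.270 = 11.48 kW
P_shaft = P_hyd/η = 11.48/0.86 = 13.35 kW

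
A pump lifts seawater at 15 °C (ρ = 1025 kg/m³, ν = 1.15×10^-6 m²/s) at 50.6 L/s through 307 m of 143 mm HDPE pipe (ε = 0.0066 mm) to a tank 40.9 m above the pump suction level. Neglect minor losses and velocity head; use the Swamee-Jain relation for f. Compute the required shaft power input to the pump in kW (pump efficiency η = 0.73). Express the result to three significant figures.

P_shaft ≈ 39.3 kW

V = 4Q/(πD²) = 3.151 m/s; Re = 3.92×10^5; ε/D = 4.62×10^-5; f = 0.01429
h_f = f(L/D)V²/2g = 15.52 m
Total head H = z + h_f = 40.9 + 15.52 = 56.42 m
P_hyd = ρgQH = 1025·9.81·0.0506·56.42 = 28.70 kW
P_shaft = P_hyd/η = 28.70/0.73 = 39.32 kW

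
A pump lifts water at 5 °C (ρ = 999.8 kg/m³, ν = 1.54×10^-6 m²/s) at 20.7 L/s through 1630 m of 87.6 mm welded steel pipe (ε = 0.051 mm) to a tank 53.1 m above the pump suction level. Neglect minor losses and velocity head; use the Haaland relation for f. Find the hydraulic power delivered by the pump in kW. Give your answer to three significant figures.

P_hyd ≈ 54.1 kW

V = 4Q/(πD²) = 3.435 m/s; Re = 1.95×10^5; ε/D = 5.82×10^-4; f = 0.01909
h_f = f(L/D)V²/2g = 213.6 m
Total head H = z + h_f = 53.1 + 213.6 = 266.7 m
P_hyd = ρgQH = 999.8·9.81·0.0207·266.7 = 54.15 kW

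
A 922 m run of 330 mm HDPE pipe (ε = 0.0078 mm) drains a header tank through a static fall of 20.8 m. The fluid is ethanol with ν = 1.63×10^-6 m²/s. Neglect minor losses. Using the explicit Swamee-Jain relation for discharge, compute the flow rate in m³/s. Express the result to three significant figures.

Q ≈ 0.288 m³/s

Swamee-Jain (Type II): Q = -0.965·√(gD⁵h_f/L)·ln[ε/(3.7D) + √(3.17ν²L/(gD³h_f))]
√(gD⁵h_f/L) = √(9.81·0.330⁵·20.8/922) = 0.02943
ε/(3.7D) = 6.39×10^-6; √(3.17ν²L/(gD³h_f)) = 3.25×10^-5
Q = -0.965·0.02943·ln(3.893×10^-5) = 0.2884 m³/s
Check: V = 3.37 m/s, Re = 6.83×10^5, f = 0.01284, h_f = 20.8 m ≈ 20.8 m ✓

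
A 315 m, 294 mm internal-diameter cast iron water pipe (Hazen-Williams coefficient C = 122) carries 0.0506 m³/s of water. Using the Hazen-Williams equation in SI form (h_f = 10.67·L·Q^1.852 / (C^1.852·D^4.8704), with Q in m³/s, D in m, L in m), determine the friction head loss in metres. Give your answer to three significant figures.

h_f ≈ 0.711 m

h_f = 10.67·315·0.0506^1.852 / (122^1.852·0.294^4.8704) = 0.7112 m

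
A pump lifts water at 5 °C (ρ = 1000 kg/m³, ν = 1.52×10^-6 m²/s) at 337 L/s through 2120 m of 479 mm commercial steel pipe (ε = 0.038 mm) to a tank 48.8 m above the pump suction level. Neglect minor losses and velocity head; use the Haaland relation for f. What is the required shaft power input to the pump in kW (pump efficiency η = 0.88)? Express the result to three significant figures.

V = 4Q/(πD²) = 1.870 m/s; Re = 5.89×10^5; ε/D = 7.93×10^-5; f = 0.01375
h_f = f(L/D)V²/2g = 10.85 m
Total head H = z + h_f = 48.8 + 10.85 = 59.65 m
P_hyd = ρgQH = 1000·9.81·0.337·59.65 = 197.2 kW
P_shaft = P_hyd/η = 197.2/0.88 = 224.1 kW

P_shaft ≈ 224 kW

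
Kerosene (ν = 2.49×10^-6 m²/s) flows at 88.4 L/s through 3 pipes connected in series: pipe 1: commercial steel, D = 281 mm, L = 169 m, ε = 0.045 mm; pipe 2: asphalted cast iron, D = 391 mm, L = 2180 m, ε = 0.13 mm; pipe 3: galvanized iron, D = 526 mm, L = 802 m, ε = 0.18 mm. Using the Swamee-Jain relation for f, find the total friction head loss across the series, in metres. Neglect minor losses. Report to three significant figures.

H ≈ 4.31 m

Pipe 1: V = 1.425 m/s, Re = 1.61×10^5, ε/D = 1.60×10^-4, f = 0.01739, h_1 = f(L/D)V²/2g = 1.083 m
Pipe 2: V = 0.7362 m/s, Re = 1.16×10^5, ε/D = 3.32×10^-4, f = 0.01925, h_2 = f(L/D)V²/2g = 2.965 m
Pipe 3: V = 0.4068 m/s, Re = 8.59×10^4, ε/D = 3.42×10^-4, f = 0.02015, h_3 = f(L/D)V²/2g = 0.2592 m
Series → Q common, losses add: H = Σh = 4.308 m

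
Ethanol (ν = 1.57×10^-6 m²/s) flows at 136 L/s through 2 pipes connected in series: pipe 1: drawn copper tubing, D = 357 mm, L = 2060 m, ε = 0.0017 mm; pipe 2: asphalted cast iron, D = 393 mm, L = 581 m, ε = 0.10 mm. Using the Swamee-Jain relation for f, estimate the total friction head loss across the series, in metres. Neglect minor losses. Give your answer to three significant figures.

Pipe 1: V = 1.359 m/s, Re = 3.09×10^5, ε/D = 4.76×10^-6, f = 0.01435, h_1 = f(L/D)V²/2g = 7.792 m
Pipe 2: V = 1.121 m/s, Re = 2.81×10^5, ε/D = 2.54×10^-4, f = 0.01685, h_2 = f(L/D)V²/2g = 1.595 m
Series → Q common, losses add: H = Σh = 9.388 m

H ≈ 9.39 m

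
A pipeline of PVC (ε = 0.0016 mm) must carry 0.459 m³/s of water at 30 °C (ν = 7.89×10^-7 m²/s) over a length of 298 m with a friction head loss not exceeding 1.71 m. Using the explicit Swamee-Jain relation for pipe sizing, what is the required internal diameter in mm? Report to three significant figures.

D ≈ 511 mm

Swamee-Jain (Type III): D = 0.66·[ε^1.25·(LQ²/(gh_f))^4.75 + ν·Q^9.4·(L/(gh_f))^5.2]^0.04
LQ²/(gh_f) = 3.743; L/(gh_f) = 17.76
Term 1 = ε^1.25·(…)^4.75 = 3.00×10^-5; Term 2 = ν·Q^9.4·(…)^5.2 = 0.00164
D = 0.66·(3.00×10^-5 + 0.00164)^0.04 = 0.5111 m = 511 mm
Check: V = 2.24 m/s, Re = 1.45×10^6, f = 0.01101, h_f = 1.64 m ≈ 1.71 m ✓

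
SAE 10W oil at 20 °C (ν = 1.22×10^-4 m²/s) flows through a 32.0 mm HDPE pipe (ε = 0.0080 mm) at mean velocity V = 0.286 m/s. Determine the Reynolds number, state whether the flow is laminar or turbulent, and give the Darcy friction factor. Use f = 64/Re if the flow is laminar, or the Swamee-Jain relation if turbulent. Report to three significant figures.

Re ≈ 75.0; laminar; f = 64/Re ≈ 0.853

Re = VD/ν = 0.2860·0.0320/1.22×10^-4 = 75.0
Re < 2300 → laminar → f = 64/Re = 0.8531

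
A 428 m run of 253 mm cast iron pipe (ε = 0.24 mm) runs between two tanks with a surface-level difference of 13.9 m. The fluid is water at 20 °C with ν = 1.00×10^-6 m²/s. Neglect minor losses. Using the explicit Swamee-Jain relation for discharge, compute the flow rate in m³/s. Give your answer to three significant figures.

Q ≈ 0.143 m³/s

Swamee-Jain (Type II): Q = -0.965·√(gD⁵h_f/L)·ln[ε/(3.7D) + √(3.17ν²L/(gD³h_f))]
√(gD⁵h_f/L) = √(9.81·0.253⁵·13.9/428) = 0.01817
ε/(3.7D) = 2.56×10^-4; √(3.17ν²L/(gD³h_f)) = 2.48×10^-5
Q = -0.965·0.01817·ln(2.812×10^-4) = 0.1434 m³/s
Check: V = 2.85 m/s, Re = 7.22×10^5, f = 0.01993, h_f = 14.0 m ≈ 13.9 m ✓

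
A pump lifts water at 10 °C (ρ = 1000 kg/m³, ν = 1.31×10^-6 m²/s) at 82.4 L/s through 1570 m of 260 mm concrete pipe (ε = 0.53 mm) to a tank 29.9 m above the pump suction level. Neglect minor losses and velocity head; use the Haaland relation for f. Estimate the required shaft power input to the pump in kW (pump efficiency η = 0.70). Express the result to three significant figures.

P_shaft ≈ 55.2 kW

V = 4Q/(πD²) = 1.552 m/s; Re = 3.08×10^5; ε/D = 0.00204; f = 0.02410
h_f = f(L/D)V²/2g = 17.86 m
Total head H = z + h_f = 29.9 + 17.86 = 47.76 m
P_hyd = ρgQH = 1000·9.81·0.0824·47.76 = 38.61 kW
P_shaft = P_hyd/η = 38.61/0.70 = 55.16 kW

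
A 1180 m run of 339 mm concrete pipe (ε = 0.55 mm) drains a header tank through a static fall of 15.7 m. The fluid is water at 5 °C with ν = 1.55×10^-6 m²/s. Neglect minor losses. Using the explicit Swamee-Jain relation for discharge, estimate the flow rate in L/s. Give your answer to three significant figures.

Swamee-Jain (Type II): Q = -0.965·√(gD⁵h_f/L)·ln[ε/(3.7D) + √(3.17ν²L/(gD³h_f))]
√(gD⁵h_f/L) = √(9.81·0.339⁵·15.7/1180) = 0.02417
ε/(3.7D) = 4.38×10^-4; √(3.17ν²L/(gD³h_f)) = 3.87×10^-5
Q = -0.965·0.02417·ln(4.772×10^-4) = 0.1784 m³/s
Check: V = 1.98 m/s, Re = 4.32×10^5, f = 0.02279, h_f = 15.8 m ≈ 15.7 m ✓

Q ≈ 178 L/s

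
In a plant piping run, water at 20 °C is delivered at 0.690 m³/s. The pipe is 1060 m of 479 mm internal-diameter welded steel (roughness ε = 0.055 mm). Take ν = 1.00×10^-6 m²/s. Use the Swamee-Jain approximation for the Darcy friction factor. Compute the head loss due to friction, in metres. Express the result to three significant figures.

V = 4Q/(πD²) = 4·0.690/(π·0.479²) = 3.829 m/s
Re = VD/ν = 3.829·0.479/1.00×10^-6 = 1.83×10^6 → turbulent
ε/D = 0.055/479 = 1.15×10^-4
Swamee-Jain: f = 0.01319
h_f = f(L/D)V²/(2g) = 0.01319·(1060/0.479)·3.829²/(2·9.81) = 21.81 m

h_f ≈ 21.8 m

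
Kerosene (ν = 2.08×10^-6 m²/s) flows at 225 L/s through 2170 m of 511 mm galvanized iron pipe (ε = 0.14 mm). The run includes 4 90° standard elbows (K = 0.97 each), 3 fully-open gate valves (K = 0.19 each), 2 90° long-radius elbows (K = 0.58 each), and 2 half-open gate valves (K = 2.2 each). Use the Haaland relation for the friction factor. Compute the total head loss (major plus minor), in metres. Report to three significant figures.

H_L ≈ 4.99 m

V = 4Q/(πD²) = 1.097 m/s; V²/2g = 0.06135 m
Re = 2.70×10^5, ε/D = 2.74×10^-4 → f = 0.01679 (Haaland)
Major: h_f = f(L/D)·V²/2g = 0.01679·4247·0.06135 = 4.375 m
Minor: ΣK = 10.0; h_m = ΣK·V²/2g = 0.6141 m
Total H_L = 4.375 + 0.6141 = 4.989 m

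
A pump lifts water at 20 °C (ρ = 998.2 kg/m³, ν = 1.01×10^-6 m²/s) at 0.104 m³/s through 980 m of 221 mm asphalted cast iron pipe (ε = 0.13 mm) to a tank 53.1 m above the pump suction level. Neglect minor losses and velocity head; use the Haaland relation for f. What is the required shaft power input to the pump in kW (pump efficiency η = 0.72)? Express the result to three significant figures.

V = 4Q/(πD²) = 2.711 m/s; Re = 5.93×10^5; ε/D = 5.88×10^-4; f = 0.01800
h_f = f(L/D)V²/2g = 29.91 m
Total head H = z + h_f = 53.1 + 29.91 = 83.01 m
P_hyd = ρgQH = 998.2·9.81·0.104·83.01 = 84.54 kW
P_shaft = P_hyd/η = 84.54/0.72 = 117.4 kW

P_shaft ≈ 117 kW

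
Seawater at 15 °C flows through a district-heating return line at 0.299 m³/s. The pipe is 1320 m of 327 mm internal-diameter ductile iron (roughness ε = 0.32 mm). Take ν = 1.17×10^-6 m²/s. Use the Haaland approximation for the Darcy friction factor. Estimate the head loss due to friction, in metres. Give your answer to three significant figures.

h_f ≈ 51.8 m

V = 4Q/(πD²) = 4·0.299/(π·0.327²) = 3.560 m/s
Re = VD/ν = 3.560·0.327/1.17×10^-6 = 9.95×10^5 → turbulent
ε/D = 0.32/327 = 9.79×10^-4
Haaland: f = 0.01984
h_f = f(L/D)V²/(2g) = 0.01984·(1320/0.327)·3.560²/(2·9.81) = 51.75 m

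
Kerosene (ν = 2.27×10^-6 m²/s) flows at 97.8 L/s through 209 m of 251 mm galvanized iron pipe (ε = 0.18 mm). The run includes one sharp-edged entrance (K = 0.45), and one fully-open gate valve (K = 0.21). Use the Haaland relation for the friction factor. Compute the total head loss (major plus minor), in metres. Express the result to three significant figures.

V = 4Q/(πD²) = 1.977 m/s; V²/2g = 0.1991 m
Re = 2.19×10^5, ε/D = 7.17×10^-4 → f = 0.01959 (Haaland)
Major: h_f = f(L/D)·V²/2g = 0.01959·832.7·0.1991 = 3.247 m
Minor: ΣK = 0.660; h_m = ΣK·V²/2g = 0.1314 m
Total H_L = 3.247 + 0.1314 = 3.379 m

H_L ≈ 3.38 m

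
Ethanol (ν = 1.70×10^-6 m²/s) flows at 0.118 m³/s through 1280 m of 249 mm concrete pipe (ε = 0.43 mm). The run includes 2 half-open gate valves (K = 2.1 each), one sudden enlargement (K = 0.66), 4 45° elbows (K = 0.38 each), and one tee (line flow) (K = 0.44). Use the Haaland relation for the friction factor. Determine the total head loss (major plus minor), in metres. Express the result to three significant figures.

H_L ≈ 37.5 m

V = 4Q/(πD²) = 2.423 m/s; V²/2g = 0.2993 m
Re = 3.55×10^5, ε/D = 0.00173 → f = 0.02308 (Haaland)
Major: h_f = f(L/D)·V²/2g = 0.02308·5141·0.2993 = 35.50 m
Minor: ΣK = 6.82; h_m = ΣK·V²/2g = 2.041 m
Total H_L = 35.50 + 2.041 = 37.54 m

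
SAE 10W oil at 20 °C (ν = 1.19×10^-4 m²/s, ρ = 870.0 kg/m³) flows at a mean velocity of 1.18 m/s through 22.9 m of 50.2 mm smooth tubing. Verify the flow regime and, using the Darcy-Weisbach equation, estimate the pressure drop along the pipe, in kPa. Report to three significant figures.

Δp ≈ 35.5 kPa

Re = VD/ν = 1.18·0.05020/1.19×10^-4 = 498 → laminar (Re < 2300)
f = 64/Re = 0.1286
h_f = f(L/D)V²/(2g) = 0.1286·(22.9/0.05020)·1.18²/(2·9.81) = 4.162 m
Δp = ρg·h_f = 870.0·9.81·4.162 = 35.52 kPa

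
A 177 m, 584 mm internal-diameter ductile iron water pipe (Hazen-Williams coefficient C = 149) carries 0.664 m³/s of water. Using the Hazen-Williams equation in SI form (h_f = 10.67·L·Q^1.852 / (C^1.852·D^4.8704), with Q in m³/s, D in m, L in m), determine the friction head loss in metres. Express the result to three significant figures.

h_f ≈ 1.15 m

h_f = 10.67·177·0.664^1.852 / (149^1.852·0.584^4.8704) = 1.147 m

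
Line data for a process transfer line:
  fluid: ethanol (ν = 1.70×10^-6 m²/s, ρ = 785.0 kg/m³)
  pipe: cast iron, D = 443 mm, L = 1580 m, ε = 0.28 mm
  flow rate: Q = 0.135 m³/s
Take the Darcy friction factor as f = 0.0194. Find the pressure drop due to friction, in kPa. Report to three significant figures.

Δp ≈ 20.8 kPa

V = 4Q/(πD²) = 4·0.135/(π·0.443²) = 0.8759 m/s
h_f = f(L/D)V²/(2g) = 0.01940·(1580/0.443)·0.8759²/(2·9.81) = 2.705 m
Δp = ρg·h_f = 785.0·9.81·2.705 = 20.83 kPa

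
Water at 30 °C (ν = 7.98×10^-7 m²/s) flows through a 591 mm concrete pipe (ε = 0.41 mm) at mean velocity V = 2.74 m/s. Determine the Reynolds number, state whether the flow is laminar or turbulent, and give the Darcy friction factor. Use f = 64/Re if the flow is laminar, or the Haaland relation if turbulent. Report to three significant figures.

Re ≈ 2.03×10^6; turbulent; f ≈ 0.0182

Re = VD/ν = 2.740·0.591/7.98×10^-7 = 2.03×10^6
Re > 4000 → turbulent; ε/D = 6.94×10^-4
Haaland: f = 0.01821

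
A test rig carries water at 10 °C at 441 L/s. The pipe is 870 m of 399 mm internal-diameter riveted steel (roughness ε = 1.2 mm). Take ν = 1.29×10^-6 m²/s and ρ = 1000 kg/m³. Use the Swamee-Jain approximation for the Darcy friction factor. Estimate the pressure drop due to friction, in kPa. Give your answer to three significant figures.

Δp ≈ 358 kPa

V = 4Q/(πD²) = 4·0.441/(π·0.399²) = 3.527 m/s
Re = VD/ν = 3.527·0.399/1.29×10^-6 = 1.09×10^6 → turbulent
ε/D = 1.2/399 = 0.00301
Swamee-Jain: f = 0.02637
h_f = f(L/D)V²/(2g) = 0.02637·(870/0.399)·3.527²/(2·9.81) = 36.46 m
Δp = ρg·h_f = 1000·9.81·36.46 = 357.7 kPa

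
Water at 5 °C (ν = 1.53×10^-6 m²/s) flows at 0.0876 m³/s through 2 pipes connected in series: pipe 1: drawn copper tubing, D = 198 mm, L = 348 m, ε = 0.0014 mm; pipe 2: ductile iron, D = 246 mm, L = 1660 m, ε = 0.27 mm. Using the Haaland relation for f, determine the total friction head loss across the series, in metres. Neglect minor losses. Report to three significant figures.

Pipe 1: V = 2.845 m/s, Re = 3.68×10^5, ε/D = 7.07×10^-6, f = 0.01387, h_1 = f(L/D)V²/2g = 10.06 m
Pipe 2: V = 1.843 m/s, Re = 2.96×10^5, ε/D = 0.00110, f = 0.02094, h_2 = f(L/D)V²/2g = 24.46 m
Series → Q common, losses add: H = Σh = 34.52 m

H ≈ 34.5 m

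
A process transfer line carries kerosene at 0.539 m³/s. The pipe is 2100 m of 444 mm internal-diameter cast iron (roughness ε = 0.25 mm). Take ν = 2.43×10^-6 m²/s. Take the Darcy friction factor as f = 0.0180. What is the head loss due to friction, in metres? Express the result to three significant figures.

h_f ≈ 52.6 m

V = 4Q/(πD²) = 4·0.539/(π·0.444²) = 3.481 m/s
h_f = f(L/D)V²/(2g) = 0.01800·(2100/0.444)·3.481²/(2·9.81) = 52.59 m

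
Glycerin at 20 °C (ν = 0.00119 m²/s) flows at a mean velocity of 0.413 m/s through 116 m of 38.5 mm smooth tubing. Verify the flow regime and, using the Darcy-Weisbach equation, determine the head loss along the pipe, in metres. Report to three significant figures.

h_f ≈ 125 m

Re = VD/ν = 0.413·0.03850/0.00119 = 13.4 → laminar (Re < 2300)
f = 64/Re = 4.790
h_f = f(L/D)V²/(2g) = 4.790·(116/0.03850)·0.413²/(2·9.81) = 125.5 m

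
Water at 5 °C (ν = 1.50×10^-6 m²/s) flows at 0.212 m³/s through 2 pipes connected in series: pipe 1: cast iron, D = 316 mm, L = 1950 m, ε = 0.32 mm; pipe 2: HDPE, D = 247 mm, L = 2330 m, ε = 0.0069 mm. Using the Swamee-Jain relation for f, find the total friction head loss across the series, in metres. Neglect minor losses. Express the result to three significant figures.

Pipe 1: V = 2.703 m/s, Re = 5.69×10^5, ε/D = 0.00101, f = 0.02033, h_1 = f(L/D)V²/2g = 46.73 m
Pipe 2: V = 4.424 m/s, Re = 7.29×10^5, ε/D = 2.79×10^-5, f = 0.01279, h_2 = f(L/D)V²/2g = 120.4 m
Series → Q common, losses add: H = Σh = 167.1 m

H ≈ 167 m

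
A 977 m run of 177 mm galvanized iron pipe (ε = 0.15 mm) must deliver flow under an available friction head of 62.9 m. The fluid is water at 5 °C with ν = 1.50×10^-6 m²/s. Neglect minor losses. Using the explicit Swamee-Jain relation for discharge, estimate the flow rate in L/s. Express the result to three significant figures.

Swamee-Jain (Type II): Q = -0.965·√(gD⁵h_f/L)·ln[ε/(3.7D) + √(3.17ν²L/(gD³h_f))]
√(gD⁵h_f/L) = √(9.81·0.177⁵·62.9/977) = 0.01047
ε/(3.7D) = 2.29×10^-4; √(3.17ν²L/(gD³h_f)) = 4.51×10^-5
Q = -0.965·0.01047·ln(2.742×10^-4) = 0.08290 m³/s
Check: V = 3.37 m/s, Re = 3.98×10^5, f = 0.01983, h_f = 63.3 m ≈ 62.9 m ✓

Q ≈ 82.9 L/s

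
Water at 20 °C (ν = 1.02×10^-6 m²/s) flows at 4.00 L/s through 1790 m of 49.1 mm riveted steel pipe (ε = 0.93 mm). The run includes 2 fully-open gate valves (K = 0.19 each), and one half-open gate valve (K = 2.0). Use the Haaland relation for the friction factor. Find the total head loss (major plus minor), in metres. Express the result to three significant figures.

H_L ≈ 400 m

V = 4Q/(πD²) = 2.113 m/s; V²/2g = 0.2275 m
Re = 1.02×10^5, ε/D = 0.0189 → f = 0.04812 (Haaland)
Major: h_f = f(L/D)·V²/2g = 0.04812·36456·0.2275 = 399.0 m
Minor: ΣK = 2.38; h_m = ΣK·V²/2g = 0.5414 m
Total H_L = 399.0 + 0.5414 = 399.6 m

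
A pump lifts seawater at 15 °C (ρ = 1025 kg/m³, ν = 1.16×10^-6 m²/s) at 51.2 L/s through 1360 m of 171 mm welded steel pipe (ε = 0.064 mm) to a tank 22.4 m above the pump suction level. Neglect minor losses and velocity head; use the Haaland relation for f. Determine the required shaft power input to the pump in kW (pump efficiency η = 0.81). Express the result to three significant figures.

V = 4Q/(πD²) = 2.229 m/s; Re = 3.29×10^5; ε/D = 3.74×10^-4; f = 0.01718
h_f = f(L/D)V²/2g = 34.62 m
Total head H = z + h_f = 22.4 + 34.62 = 57.02 m
P_hyd = ρgQH = 1025·9.81·0.0512·57.02 = 29.35 kW
P_shaft = P_hyd/η = 29.35/0.81 = 36.24 kW

P_shaft ≈ 36.2 kW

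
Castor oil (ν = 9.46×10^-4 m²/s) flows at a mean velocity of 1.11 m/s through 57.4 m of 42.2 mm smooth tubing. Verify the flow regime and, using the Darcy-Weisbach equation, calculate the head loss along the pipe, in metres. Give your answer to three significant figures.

h_f ≈ 110 m

Re = VD/ν = 1.11·0.04220/9.46×10^-4 = 49.5 → laminar (Re < 2300)
f = 64/Re = 1.293
h_f = f(L/D)V²/(2g) = 1.293·(57.4/0.04220)·1.11²/(2·9.81) = 110.4 m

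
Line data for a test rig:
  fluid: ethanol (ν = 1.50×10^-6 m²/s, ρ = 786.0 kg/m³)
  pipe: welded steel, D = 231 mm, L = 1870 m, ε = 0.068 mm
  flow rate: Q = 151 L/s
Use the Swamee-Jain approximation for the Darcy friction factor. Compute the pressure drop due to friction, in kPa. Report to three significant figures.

V = 4Q/(πD²) = 4·0.151/(π·0.231²) = 3.603 m/s
Re = VD/ν = 3.603·0.231/1.50×10^-6 = 5.55×10^5 → turbulent
ε/D = 0.068/231 = 2.94×10^-4
Swamee-Jain: f = 0.01621
h_f = f(L/D)V²/(2g) = 0.01621·(1870/0.231)·3.603²/(2·9.81) = 86.84 m
Δp = ρg·h_f = 786.0·9.81·86.84 = 669.6 kPa

Δp ≈ 670 kPa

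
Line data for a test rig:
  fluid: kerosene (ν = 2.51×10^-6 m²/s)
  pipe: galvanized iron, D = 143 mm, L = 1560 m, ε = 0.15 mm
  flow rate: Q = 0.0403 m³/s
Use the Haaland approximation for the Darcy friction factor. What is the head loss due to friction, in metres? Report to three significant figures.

V = 4Q/(πD²) = 4·0.0403/(π·0.143²) = 2.509 m/s
Re = VD/ν = 2.509·0.143/2.51×10^-6 = 1.43×10^5 → turbulent
ε/D = 0.15/143 = 0.00105
Haaland: f = 0.02153
h_f = f(L/D)V²/(2g) = 0.02153·(1560/0.143)·2.509²/(2·9.81) = 75.38 m

h_f ≈ 75.4 m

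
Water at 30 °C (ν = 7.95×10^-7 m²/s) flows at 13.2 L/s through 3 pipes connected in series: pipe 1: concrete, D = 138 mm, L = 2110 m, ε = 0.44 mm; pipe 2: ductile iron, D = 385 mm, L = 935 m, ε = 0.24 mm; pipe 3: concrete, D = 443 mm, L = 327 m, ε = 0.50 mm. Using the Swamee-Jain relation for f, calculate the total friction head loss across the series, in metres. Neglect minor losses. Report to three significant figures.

Pipe 1: V = 0.8825 m/s, Re = 1.53×10^5, ε/D = 0.00319, f = 0.02766, h_1 = f(L/D)V²/2g = 16.79 m
Pipe 2: V = 0.1134 m/s, Re = 5.49×10^4, ε/D = 6.23×10^-4, f = 0.02270, h_2 = f(L/D)V²/2g = 0.03612 m
Pipe 3: V = 0.08564 m/s, Re = 4.77×10^4, ε/D = 0.00113, f = 0.02470, h_3 = f(L/D)V²/2g = 0.006815 m
Series → Q common, losses add: H = Σh = 16.83 m

H ≈ 16.8 m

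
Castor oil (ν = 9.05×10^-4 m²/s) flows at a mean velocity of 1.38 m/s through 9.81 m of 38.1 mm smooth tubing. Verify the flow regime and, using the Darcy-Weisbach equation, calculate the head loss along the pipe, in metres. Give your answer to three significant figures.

Re = VD/ν = 1.38·0.03810/9.05×10^-4 = 58.1 → laminar (Re < 2300)
f = 64/Re = 1.102
h_f = f(L/D)V²/(2g) = 1.102·(9.81/0.03810)·1.38²/(2·9.81) = 27.53 m

h_f ≈ 27.5 m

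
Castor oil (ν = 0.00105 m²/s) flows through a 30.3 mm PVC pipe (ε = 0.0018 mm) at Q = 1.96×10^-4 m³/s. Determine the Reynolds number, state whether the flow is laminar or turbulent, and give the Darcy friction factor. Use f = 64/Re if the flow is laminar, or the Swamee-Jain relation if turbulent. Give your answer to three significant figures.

Re ≈ 7.84; laminar; f = 64/Re ≈ 8.16

V = 4Q/(πD²) = 0.2718 m/s
Re = VD/ν = 0.2718·0.0303/0.00105 = 7.84
Re < 2300 → laminar → f = 64/Re = 8.159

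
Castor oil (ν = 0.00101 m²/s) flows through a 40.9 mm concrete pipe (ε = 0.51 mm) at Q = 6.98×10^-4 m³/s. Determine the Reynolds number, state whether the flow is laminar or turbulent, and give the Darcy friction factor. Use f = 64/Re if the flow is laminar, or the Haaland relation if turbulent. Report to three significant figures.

V = 4Q/(πD²) = 0.5313 m/s
Re = VD/ν = 0.5313·0.0409/0.00101 = 21.5
Re < 2300 → laminar → f = 64/Re = 2.975

Re ≈ 21.5; laminar; f = 64/Re ≈ 2.97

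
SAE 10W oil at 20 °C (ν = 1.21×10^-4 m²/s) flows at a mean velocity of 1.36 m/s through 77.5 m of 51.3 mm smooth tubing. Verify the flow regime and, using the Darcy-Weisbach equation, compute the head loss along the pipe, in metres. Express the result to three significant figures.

Re = VD/ν = 1.36·0.05130/1.21×10^-4 = 577 → laminar (Re < 2300)
f = 64/Re = 0.1110
h_f = f(L/D)V²/(2g) = 0.1110·(77.5/0.05130)·1.36²/(2·9.81) = 15.81 m

h_f ≈ 15.8 m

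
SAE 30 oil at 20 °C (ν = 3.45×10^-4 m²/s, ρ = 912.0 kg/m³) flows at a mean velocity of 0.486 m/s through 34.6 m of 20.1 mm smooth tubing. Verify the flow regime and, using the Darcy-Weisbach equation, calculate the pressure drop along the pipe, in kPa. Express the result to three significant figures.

Δp ≈ 419 kPa

Re = VD/ν = 0.486·0.02010/3.45×10^-4 = 28.3 → laminar (Re < 2300)
f = 64/Re = 2.260
h_f = f(L/D)V²/(2g) = 2.260·(34.6/0.02010)·0.486²/(2·9.81) = 46.84 m
Δp = ρg·h_f = 912.0·9.81·46.84 = 419.1 kPa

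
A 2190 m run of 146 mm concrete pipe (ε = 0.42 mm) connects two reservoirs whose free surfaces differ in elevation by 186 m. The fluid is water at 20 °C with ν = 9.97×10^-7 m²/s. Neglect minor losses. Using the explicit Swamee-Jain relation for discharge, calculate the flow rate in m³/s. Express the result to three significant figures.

Q ≈ 0.0510 m³/s

Swamee-Jain (Type II): Q = -0.965·√(gD⁵h_f/L)·ln[ε/(3.7D) + √(3.17ν²L/(gD³h_f))]
√(gD⁵h_f/L) = √(9.81·0.146⁵·186/2190) = 0.007434
ε/(3.7D) = 7.77×10^-4; √(3.17ν²L/(gD³h_f)) = 3.49×10^-5
Q = -0.965·0.007434·ln(8.123×10^-4) = 0.05105 m³/s
Check: V = 3.05 m/s, Re = 4.47×10^5, f = 0.02629, h_f = 187 m ≈ 186 m ✓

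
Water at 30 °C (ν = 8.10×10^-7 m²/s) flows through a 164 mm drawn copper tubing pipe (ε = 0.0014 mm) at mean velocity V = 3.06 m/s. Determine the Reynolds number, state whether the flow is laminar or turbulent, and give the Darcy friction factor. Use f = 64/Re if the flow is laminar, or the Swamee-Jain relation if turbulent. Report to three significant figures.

Re = VD/ν = 3.060·0.164/8.10×10^-7 = 6.20×10^5
Re > 4000 → turbulent; ε/D = 8.54×10^-6
Swamee-Jain: f = 0.01276

Re ≈ 6.20×10^5; turbulent; f ≈ 0.0128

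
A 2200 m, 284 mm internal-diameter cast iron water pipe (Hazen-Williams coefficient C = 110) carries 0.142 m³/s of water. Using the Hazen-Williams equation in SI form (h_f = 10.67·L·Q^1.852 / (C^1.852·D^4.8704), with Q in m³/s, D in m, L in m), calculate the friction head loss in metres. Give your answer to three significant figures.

h_f = 10.67·2200·0.142^1.852 / (110^1.852·0.284^4.8704) = 48.14 m

h_f ≈ 48.1 m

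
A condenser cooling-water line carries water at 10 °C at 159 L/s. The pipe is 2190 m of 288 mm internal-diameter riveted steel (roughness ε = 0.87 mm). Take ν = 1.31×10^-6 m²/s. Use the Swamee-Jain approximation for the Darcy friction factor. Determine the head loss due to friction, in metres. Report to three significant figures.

h_f ≈ 61.4 m

V = 4Q/(πD²) = 4·0.159/(π·0.288²) = 2.441 m/s
Re = VD/ν = 2.441·0.288/1.31×10^-6 = 5.37×10^5 → turbulent
ε/D = 0.87/288 = 0.00302
Swamee-Jain: f = 0.02657
h_f = f(L/D)V²/(2g) = 0.02657·(2190/0.288)·2.441²/(2·9.81) = 61.35 m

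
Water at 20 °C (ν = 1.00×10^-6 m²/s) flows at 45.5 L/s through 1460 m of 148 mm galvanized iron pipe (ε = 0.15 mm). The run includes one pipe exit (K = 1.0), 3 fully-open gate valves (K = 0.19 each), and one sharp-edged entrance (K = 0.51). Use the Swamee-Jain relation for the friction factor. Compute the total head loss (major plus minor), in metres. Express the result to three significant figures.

H_L ≈ 73.1 m

V = 4Q/(πD²) = 2.645 m/s; V²/2g = 0.3565 m
Re = 3.91×10^5, ε/D = 0.00101 → f = 0.02058 (Swamee-Jain)
Major: h_f = f(L/D)·V²/2g = 0.02058·9865·0.3565 = 72.38 m
Minor: ΣK = 2.08; h_m = ΣK·V²/2g = 0.7416 m
Total H_L = 72.38 + 0.7416 = 73.12 m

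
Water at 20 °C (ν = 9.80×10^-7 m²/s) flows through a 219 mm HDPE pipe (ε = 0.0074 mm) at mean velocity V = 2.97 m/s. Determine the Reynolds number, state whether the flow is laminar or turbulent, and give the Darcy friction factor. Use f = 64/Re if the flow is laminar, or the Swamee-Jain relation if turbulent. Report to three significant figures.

Re ≈ 6.64×10^5; turbulent; f ≈ 0.0131

Re = VD/ν = 2.970·0.219/9.80×10^-7 = 6.64×10^5
Re > 4000 → turbulent; ε/D = 3.38×10^-5
Swamee-Jain: f = 0.01306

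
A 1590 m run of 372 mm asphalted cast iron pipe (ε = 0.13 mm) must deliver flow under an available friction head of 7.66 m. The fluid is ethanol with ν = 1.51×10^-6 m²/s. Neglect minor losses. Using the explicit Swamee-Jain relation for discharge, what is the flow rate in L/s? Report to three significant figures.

Q ≈ 156 L/s

Swamee-Jain (Type II): Q = -0.965·√(gD⁵h_f/L)·ln[ε/(3.7D) + √(3.17ν²L/(gD³h_f))]
√(gD⁵h_f/L) = √(9.81·0.372⁵·7.66/1590) = 0.01835
ε/(3.7D) = 9.44×10^-5; √(3.17ν²L/(gD³h_f)) = 5.45×10^-5
Q = -0.965·0.01835·ln(1.490×10^-4) = 0.1560 m³/s
Check: V = 1.44 m/s, Re = 3.54×10^5, f = 0.01717, h_f = 7.71 m ≈ 7.66 m ✓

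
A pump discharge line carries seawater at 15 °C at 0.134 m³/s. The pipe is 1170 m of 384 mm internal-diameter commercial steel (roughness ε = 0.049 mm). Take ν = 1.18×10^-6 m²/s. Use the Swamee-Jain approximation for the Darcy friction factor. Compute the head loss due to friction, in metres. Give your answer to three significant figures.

h_f ≈ 3.17 m

V = 4Q/(πD²) = 4·0.134/(π·0.384²) = 1.157 m/s
Re = VD/ν = 1.157·0.384/1.18×10^-6 = 3.77×10^5 → turbulent
ε/D = 0.049/384 = 1.28×10^-4
Swamee-Jain: f = 0.01526
h_f = f(L/D)V²/(2g) = 0.01526·(1170/0.384)·1.157²/(2·9.81) = 3.172 m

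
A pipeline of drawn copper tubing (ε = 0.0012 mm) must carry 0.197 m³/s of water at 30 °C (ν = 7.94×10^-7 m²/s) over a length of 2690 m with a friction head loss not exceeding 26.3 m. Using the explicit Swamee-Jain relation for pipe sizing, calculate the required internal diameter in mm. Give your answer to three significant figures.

Swamee-Jain (Type III): D = 0.66·[ε^1.25·(LQ²/(gh_f))^4.75 + ν·Q^9.4·(L/(gh_f))^5.2]^0.04
LQ²/(gh_f) = 0.4046; L/(gh_f) = 10.43
Term 1 = ε^1.25·(…)^4.75 = 5.40×10^-10; Term 2 = ν·Q^9.4·(…)^5.2 = 3.65×10^-8
D = 0.66·(5.40×10^-10 + 3.65×10^-8)^0.04 = 0.3329 m = 333 mm
Check: V = 2.26 m/s, Re = 9.49×10^5, f = 0.01180, h_f = 24.9 m ≈ 26.3 m ✓

D ≈ 333 mm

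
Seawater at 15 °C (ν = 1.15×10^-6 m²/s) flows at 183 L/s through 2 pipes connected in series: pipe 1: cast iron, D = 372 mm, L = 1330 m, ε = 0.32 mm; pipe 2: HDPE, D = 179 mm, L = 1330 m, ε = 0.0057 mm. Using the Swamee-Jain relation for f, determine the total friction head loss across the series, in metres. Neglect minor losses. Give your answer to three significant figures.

Pipe 1: V = 1.684 m/s, Re = 5.45×10^5, ε/D = 8.60×10^-4, f = 0.01967, h_1 = f(L/D)V²/2g = 10.16 m
Pipe 2: V = 7.272 m/s, Re = 1.13×10^6, ε/D = 3.18×10^-5, f = 0.01215, h_2 = f(L/D)V²/2g = 243.2 m
Series → Q common, losses add: H = Σh = 253.4 m

H ≈ 253 m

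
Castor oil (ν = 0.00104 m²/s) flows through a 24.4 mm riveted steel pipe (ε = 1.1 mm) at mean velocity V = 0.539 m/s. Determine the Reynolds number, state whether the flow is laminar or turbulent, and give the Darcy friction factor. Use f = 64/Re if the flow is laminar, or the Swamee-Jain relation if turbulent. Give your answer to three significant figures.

Re = VD/ν = 0.5390·0.0244/0.00104 = 12.6
Re < 2300 → laminar → f = 64/Re = 5.061

Re ≈ 12.6; laminar; f = 64/Re ≈ 5.06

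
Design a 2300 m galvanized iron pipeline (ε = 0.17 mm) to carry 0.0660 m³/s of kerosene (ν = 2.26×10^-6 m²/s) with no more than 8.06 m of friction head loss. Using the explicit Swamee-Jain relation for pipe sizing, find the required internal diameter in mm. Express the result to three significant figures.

Swamee-Jain (Type III): D = 0.66·[ε^1.25·(LQ²/(gh_f))^4.75 + ν·Q^9.4·(L/(gh_f))^5.2]^0.04
LQ²/(gh_f) = 0.1267; L/(gh_f) = 29.09
Term 1 = ε^1.25·(…)^4.75 = 1.06×10^-9; Term 2 = ν·Q^9.4·(…)^5.2 = 7.40×10^-10
D = 0.66·(1.06×10^-9 + 7.40×10^-10)^0.04 = 0.2950 m = 295 mm
Check: V = 0.966 m/s, Re = 1.26×10^5, f = 0.02020, h_f = 7.49 m ≈ 8.06 m ✓

D ≈ 295 mm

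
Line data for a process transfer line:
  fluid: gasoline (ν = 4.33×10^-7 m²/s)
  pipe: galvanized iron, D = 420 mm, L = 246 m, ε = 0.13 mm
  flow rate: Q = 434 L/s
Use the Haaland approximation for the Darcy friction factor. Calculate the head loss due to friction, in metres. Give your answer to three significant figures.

h_f ≈ 4.48 m

V = 4Q/(πD²) = 4·0.434/(π·0.420²) = 3.133 m/s
Re = VD/ν = 3.133·0.420/4.33×10^-7 = 3.04×10^6 → turbulent
ε/D = 0.13/420 = 3.10×10^-4
Haaland: f = 0.01528
h_f = f(L/D)V²/(2g) = 0.01528·(246/0.420)·3.133²/(2·9.81) = 4.477 m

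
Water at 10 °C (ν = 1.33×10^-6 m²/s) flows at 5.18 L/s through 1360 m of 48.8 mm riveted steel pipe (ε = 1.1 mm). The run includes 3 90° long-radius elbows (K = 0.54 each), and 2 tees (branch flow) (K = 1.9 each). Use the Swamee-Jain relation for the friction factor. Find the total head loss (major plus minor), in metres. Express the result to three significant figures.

H_L ≈ 564 m

V = 4Q/(πD²) = 2.769 m/s; V²/2g = 0.3909 m
Re = 1.02×10^5, ε/D = 0.0225 → f = 0.05153 (Swamee-Jain)
Major: h_f = f(L/D)·V²/2g = 0.05153·27869·0.3909 = 561.4 m
Minor: ΣK = 5.42; h_m = ΣK·V²/2g = 2.119 m
Total H_L = 561.4 + 2.119 = 563.5 m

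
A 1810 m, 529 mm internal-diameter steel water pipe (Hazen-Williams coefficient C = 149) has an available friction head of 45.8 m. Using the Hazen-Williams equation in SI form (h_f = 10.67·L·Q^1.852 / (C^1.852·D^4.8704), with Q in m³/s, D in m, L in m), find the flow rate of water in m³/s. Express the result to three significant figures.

Q ≈ 1.07 m³/s

Rearranging: Q = [h_f·C^1.852·D^4.8704 / (10.67·L)]^(1/1.852)
Q = [45.8·149^1.852·0.529^4.8704 / (10.67·1810)]^0.540 = 1.068 m³/s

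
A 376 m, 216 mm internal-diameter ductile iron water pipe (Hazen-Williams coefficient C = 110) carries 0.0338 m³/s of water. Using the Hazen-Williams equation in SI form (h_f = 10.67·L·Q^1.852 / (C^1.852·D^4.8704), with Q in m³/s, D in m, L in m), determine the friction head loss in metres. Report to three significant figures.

h_f ≈ 2.19 m

h_f = 10.67·376·0.0338^1.852 / (110^1.852·0.216^4.8704) = 2.186 m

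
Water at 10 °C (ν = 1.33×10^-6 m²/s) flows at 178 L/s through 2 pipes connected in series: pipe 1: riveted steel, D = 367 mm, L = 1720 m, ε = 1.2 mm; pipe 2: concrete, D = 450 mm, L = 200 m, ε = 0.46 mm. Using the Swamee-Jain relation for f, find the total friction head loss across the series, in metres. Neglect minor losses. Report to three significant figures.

H ≈ 19.0 m

Pipe 1: V = 1.683 m/s, Re = 4.64×10^5, ε/D = 0.00327, f = 0.02720, h_1 = f(L/D)V²/2g = 18.39 m
Pipe 2: V = 1.119 m/s, Re = 3.79×10^5, ε/D = 0.00102, f = 0.02064, h_2 = f(L/D)V²/2g = 0.5857 m
Series → Q common, losses add: H = Σh = 18.98 m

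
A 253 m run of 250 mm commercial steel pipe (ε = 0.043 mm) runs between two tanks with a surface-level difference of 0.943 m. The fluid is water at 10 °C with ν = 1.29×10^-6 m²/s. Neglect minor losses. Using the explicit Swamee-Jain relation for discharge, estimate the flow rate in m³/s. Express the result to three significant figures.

Q ≈ 0.0511 m³/s

Swamee-Jain (Type II): Q = -0.965·√(gD⁵h_f/L)·ln[ε/(3.7D) + √(3.17ν²L/(gD³h_f))]
√(gD⁵h_f/L) = √(9.81·0.250⁵·0.943/253) = 0.005976
ε/(3.7D) = 4.65×10^-5; √(3.17ν²L/(gD³h_f)) = 9.61×10^-5
Q = -0.965·0.005976·ln(1.426×10^-4) = 0.05107 m³/s
Check: V = 1.04 m/s, Re = 2.02×10^5, f = 0.01691, h_f = 0.944 m ≈ 0.943 m ✓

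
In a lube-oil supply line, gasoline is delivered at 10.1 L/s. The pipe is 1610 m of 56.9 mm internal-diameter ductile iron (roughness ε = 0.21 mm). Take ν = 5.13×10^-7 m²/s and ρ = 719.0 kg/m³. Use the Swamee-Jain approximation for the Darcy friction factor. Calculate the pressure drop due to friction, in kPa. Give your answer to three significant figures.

Δp ≈ 4520 kPa

V = 4Q/(πD²) = 4·0.0101/(π·0.0569²) = 3.972 m/s
Re = VD/ν = 3.972·0.0569/5.13×10^-7 = 4.41×10^5 → turbulent
ε/D = 0.21/56.9 = 0.00369
Swamee-Jain: f = 0.02814
h_f = f(L/D)V²/(2g) = 0.02814·(1610/0.0569)·3.972²/(2·9.81) = 640.2 m
Δp = ρg·h_f = 719.0·9.81·640.2 = 4516 kPa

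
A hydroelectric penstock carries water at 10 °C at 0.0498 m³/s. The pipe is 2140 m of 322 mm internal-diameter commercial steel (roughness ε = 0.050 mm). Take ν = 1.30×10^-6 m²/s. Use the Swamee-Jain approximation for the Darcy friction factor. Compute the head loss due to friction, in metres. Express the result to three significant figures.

V = 4Q/(πD²) = 4·0.0498/(π·0.322²) = 0.6115 m/s
Re = VD/ν = 0.6115·0.322/1.30×10^-6 = 1.51×10^5 → turbulent
ε/D = 0.050/322 = 1.55×10^-4
Swamee-Jain: f = 0.01752
h_f = f(L/D)V²/(2g) = 0.01752·(2140/0.322)·0.6115²/(2·9.81) = 2.219 m

h_f ≈ 2.22 m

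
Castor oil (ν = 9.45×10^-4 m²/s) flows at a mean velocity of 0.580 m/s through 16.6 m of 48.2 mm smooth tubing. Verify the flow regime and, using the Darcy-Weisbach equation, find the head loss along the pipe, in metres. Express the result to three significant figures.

h_f ≈ 12.8 m

Re = VD/ν = 0.580·0.04820/9.45×10^-4 = 29.6 → laminar (Re < 2300)
f = 64/Re = 2.163
h_f = f(L/D)V²/(2g) = 2.163·(16.6/0.04820)·0.580²/(2·9.81) = 12.77 m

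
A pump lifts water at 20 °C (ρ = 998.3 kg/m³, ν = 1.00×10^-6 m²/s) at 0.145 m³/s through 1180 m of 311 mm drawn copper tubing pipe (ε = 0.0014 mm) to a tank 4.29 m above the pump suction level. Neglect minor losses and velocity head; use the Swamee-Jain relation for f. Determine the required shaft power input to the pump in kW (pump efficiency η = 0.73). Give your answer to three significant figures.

P_shaft ≈ 25.9 kW

V = 4Q/(πD²) = 1.909 m/s; Re = 5.94×10^5; ε/D = 4.50×10^-6; f = 0.01278
h_f = f(L/D)V²/2g = 9.004 m
Total head H = z + h_f = 4.29 + 9.004 = 13.29 m
P_hyd = ρgQH = 998.3·9.81·0.145·13.29 = 18.88 kW
P_shaft = P_hyd/η = 18.88/0.73 = 25.86 kW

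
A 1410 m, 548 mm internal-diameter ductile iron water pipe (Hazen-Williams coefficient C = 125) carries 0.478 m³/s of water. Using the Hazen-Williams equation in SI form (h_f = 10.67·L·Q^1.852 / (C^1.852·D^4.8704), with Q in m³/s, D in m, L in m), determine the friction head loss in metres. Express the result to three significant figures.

h_f ≈ 9.39 m

h_f = 10.67·1410·0.478^1.852 / (125^1.852·0.548^4.8704) = 9.385 m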